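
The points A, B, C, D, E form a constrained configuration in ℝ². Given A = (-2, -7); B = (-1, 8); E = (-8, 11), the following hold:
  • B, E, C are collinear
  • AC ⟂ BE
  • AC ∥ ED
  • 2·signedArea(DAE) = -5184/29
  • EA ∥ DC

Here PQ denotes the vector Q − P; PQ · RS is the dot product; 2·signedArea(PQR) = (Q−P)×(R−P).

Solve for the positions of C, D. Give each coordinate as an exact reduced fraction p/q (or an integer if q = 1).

C = (104/29, 175/29)
D = (-70/29, 697/29)

1. C_x = 104/29  [B, E, C are collinear ∩ AC ⟂ BE]
2. C_y = 175/29  [B, E, C are collinear ∩ AC ⟂ BE]
   → C = (104/29, 175/29)
3. D_x = -70/29  [EA ∥ DC ∩ AC ∥ ED]
4. D_y = 697/29  [EA ∥ DC ∩ AC ∥ ED]
   → D = (-70/29, 697/29)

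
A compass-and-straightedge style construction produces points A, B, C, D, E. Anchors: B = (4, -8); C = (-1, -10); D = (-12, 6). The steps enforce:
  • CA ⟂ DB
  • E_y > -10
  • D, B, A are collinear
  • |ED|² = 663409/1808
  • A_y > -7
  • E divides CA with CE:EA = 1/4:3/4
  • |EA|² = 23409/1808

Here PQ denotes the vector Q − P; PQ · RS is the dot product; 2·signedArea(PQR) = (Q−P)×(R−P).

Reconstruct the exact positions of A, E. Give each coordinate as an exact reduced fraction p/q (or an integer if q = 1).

A = (244/113, -722/113)
E = (-95/452, -1028/113)

1. A_x = 244/113  [D, B, A are collinear ∩ CA ⟂ DB]
2. A_y = -722/113  [D, B, A are collinear ∩ CA ⟂ DB]
   → A = (244/113, -722/113)
3. E_x = -95/452  [E divides CA with CE:EA = 1/4:3/4]
4. E_y = -1028/113  [E divides CA with CE:EA = 1/4:3/4]
   → E = (-95/452, -1028/113)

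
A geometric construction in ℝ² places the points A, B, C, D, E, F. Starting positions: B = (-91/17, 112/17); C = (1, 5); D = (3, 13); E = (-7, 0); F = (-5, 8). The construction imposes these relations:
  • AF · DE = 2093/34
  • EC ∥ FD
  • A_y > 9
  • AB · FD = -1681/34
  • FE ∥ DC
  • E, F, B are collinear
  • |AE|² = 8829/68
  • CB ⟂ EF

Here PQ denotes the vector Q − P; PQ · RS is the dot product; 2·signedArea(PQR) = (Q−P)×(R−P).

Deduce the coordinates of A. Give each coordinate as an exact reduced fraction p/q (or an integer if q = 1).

1. A_x = -20/17  [AF · DE = 2093/34 ∩ AB · FD = -1681/34]
2. A_y = 333/34  [AF · DE = 2093/34 ∩ AB · FD = -1681/34]
   → A = (-20/17, 333/34)

A = (-20/17, 333/34)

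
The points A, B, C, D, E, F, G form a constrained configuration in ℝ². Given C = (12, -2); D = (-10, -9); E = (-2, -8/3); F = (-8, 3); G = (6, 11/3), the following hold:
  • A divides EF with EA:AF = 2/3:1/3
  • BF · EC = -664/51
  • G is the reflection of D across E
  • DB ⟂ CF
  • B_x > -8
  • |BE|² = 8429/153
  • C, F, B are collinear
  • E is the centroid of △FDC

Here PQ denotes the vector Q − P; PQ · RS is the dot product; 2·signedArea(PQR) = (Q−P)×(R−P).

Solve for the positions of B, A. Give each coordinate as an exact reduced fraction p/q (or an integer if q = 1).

1. B_x = -120/17  [C, F, B are collinear ∩ DB ⟂ CF]
2. B_y = 47/17  [C, F, B are collinear ∩ DB ⟂ CF]
   → B = (-120/17, 47/17)
3. A_x = -6  [A divides EF with EA:AF = 2/3:1/3]
4. A_y = 10/9  [A divides EF with EA:AF = 2/3:1/3]
   → A = (-6, 10/9)

A = (-6, 10/9)
B = (-120/17, 47/17)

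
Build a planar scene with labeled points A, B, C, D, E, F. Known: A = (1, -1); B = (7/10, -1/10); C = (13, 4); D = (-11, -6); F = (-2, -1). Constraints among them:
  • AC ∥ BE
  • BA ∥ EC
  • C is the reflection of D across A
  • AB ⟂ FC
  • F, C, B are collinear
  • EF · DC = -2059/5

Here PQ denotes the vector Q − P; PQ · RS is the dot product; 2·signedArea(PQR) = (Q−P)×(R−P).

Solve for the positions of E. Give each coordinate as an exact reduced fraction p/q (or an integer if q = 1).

E = (127/10, 49/10)

1. E_x = 127/10  [BA ∥ EC ∩ AC ∥ BE]
2. E_y = 49/10  [BA ∥ EC ∩ AC ∥ BE]
   → E = (127/10, 49/10)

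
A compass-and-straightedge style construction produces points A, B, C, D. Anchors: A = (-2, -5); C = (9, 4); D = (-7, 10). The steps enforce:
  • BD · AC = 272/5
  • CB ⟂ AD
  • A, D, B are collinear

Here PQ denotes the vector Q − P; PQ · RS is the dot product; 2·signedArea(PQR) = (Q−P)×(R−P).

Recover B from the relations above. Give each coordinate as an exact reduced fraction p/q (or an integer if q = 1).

B = (-18/5, -1/5)

1. B_x = -18/5  [A, D, B are collinear ∩ CB ⟂ AD]
2. B_y = -1/5  [A, D, B are collinear ∩ CB ⟂ AD]
   → B = (-18/5, -1/5)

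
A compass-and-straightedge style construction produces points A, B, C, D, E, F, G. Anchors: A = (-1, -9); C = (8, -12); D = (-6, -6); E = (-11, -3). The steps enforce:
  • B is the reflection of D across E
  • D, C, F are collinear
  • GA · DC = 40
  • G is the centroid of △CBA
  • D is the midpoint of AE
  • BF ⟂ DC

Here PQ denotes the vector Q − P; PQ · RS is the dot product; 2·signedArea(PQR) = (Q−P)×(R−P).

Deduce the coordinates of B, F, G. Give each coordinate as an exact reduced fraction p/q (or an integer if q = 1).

1. B_x = -16  [B is the reflection of D across E]
2. B_y = 0  [B is the reflection of D across E]
   → B = (-16, 0)
3. F_x = -482/29  [D, C, F are collinear ∩ BF ⟂ DC]
4. F_y = -42/29  [D, C, F are collinear ∩ BF ⟂ DC]
   → F = (-482/29, -42/29)
5. G_x = -3  [G is the centroid of △CBA]
6. G_y = -7  [G is the centroid of △CBA]
   → G = (-3, -7)

B = (-16, 0)
F = (-482/29, -42/29)
G = (-3, -7)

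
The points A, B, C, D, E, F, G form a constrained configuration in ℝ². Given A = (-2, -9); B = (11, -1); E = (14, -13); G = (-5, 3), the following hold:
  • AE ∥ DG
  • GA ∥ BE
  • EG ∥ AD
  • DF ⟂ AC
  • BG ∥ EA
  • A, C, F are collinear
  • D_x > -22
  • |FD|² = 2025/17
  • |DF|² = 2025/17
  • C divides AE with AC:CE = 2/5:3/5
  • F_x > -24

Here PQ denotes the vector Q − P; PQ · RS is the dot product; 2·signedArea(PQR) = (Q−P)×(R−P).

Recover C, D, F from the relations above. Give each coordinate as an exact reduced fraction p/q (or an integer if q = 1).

1. C_x = 22/5  [C divides AE with AC:CE = 2/5:3/5]
2. C_y = -53/5  [C divides AE with AC:CE = 2/5:3/5]
   → C = (22/5, -53/5)
3. D_x = -21  [AE ∥ DG ∩ EG ∥ AD]
4. D_y = 7  [AE ∥ DG ∩ EG ∥ AD]
   → D = (-21, 7)
5. F_x = -402/17  [A, C, F are collinear ∩ DF ⟂ AC]
6. F_y = -61/17  [A, C, F are collinear ∩ DF ⟂ AC]
   → F = (-402/17, -61/17)

C = (22/5, -53/5)
D = (-21, 7)
F = (-402/17, -61/17)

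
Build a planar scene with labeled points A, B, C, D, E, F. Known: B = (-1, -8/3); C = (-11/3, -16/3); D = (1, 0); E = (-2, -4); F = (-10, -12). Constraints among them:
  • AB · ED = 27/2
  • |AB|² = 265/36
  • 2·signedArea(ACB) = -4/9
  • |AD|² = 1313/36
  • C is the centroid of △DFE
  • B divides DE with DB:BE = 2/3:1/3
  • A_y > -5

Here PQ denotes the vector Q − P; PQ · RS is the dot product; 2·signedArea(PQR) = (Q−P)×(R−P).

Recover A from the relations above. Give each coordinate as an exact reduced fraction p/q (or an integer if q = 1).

A = (-17/6, -14/3)

1. A_x = -17/6  [AB · ED = 27/2 ∩ 2·signedArea(ACB) = -4/9]
2. A_y = -14/3  [AB · ED = 27/2 ∩ 2·signedArea(ACB) = -4/9]
   → A = (-17/6, -14/3)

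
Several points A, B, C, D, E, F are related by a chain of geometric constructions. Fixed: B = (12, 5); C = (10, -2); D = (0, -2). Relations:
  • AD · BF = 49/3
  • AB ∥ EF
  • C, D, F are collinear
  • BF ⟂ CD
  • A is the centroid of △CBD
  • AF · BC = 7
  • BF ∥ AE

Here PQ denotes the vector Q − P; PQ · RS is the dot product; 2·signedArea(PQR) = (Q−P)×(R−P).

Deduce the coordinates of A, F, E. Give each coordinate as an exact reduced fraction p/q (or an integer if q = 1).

A = (22/3, 1/3)
E = (22/3, -20/3)
F = (12, -2)

1. A_x = 22/3  [A is the centroid of △CBD]
2. A_y = 1/3  [A is the centroid of △CBD]
   → A = (22/3, 1/3)
3. F_x = 12  [C, D, F are collinear ∩ BF ⟂ CD]
4. F_y = -2  [C, D, F are collinear ∩ BF ⟂ CD]
   → F = (12, -2)
5. E_x = 22/3  [AB ∥ EF ∩ BF ∥ AE]
6. E_y = -20/3  [AB ∥ EF ∩ BF ∥ AE]
   → E = (22/3, -20/3)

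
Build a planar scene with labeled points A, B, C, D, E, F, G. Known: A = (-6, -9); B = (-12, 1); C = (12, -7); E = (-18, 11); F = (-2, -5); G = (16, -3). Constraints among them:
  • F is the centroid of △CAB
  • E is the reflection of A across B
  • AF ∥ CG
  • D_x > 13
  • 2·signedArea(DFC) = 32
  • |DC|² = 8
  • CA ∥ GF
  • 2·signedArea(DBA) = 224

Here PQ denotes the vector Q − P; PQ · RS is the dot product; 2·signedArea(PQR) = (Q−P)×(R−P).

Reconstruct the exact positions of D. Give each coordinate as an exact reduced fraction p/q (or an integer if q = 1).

D = (14, -5)

1. D_x = 14  [2·signedArea(DBA) = 224 ∩ 2·signedArea(DFC) = 32]
2. D_y = -5  [2·signedArea(DBA) = 224 ∩ 2·signedArea(DFC) = 32]
   → D = (14, -5)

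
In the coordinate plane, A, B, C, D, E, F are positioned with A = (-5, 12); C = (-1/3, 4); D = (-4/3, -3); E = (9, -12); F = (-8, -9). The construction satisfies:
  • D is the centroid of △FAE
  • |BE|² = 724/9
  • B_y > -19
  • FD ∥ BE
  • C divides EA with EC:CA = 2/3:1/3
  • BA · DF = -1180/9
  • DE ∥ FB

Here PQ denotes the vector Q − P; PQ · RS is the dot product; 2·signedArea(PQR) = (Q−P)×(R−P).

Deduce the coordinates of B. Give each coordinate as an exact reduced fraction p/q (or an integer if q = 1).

1. B_x = 7/3  [FD ∥ BE ∩ DE ∥ FB]
2. B_y = -18  [FD ∥ BE ∩ DE ∥ FB]
   → B = (7/3, -18)

B = (7/3, -18)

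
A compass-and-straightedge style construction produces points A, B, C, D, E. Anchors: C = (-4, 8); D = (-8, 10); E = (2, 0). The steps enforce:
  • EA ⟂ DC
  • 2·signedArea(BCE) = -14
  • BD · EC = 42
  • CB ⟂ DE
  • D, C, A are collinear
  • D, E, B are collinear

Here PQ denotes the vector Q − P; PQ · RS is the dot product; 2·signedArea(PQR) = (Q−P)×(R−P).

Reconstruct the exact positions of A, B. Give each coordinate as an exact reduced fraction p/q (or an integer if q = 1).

1. A_x = 4  [D, C, A are collinear ∩ EA ⟂ DC]
2. A_y = 4  [D, C, A are collinear ∩ EA ⟂ DC]
   → A = (4, 4)
3. B_x = -5  [D, E, B are collinear ∩ CB ⟂ DE]
4. B_y = 7  [D, E, B are collinear ∩ CB ⟂ DE]
   → B = (-5, 7)

A = (4, 4)
B = (-5, 7)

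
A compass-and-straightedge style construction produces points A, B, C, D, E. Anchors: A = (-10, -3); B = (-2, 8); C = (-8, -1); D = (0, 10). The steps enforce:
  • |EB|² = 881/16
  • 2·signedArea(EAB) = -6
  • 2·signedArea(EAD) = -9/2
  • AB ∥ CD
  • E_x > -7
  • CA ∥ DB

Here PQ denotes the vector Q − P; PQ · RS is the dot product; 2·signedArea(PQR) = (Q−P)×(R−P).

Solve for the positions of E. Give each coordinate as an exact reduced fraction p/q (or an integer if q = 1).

E = (-6, 7/4)

1. E_x = -6  [2·signedArea(EAD) = -9/2 ∩ 2·signedArea(EAB) = -6]
2. E_y = 7/4  [2·signedArea(EAD) = -9/2 ∩ 2·signedArea(EAB) = -6]
   → E = (-6, 7/4)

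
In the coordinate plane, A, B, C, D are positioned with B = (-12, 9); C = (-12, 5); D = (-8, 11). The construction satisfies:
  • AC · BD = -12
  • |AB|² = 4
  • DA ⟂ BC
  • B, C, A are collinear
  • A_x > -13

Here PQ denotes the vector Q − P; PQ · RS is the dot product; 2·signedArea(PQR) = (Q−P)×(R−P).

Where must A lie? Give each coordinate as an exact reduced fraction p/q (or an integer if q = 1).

A = (-12, 11)

1. A_x = -12  [B, C, A are collinear ∩ DA ⟂ BC]
2. A_y = 11  [B, C, A are collinear ∩ DA ⟂ BC]
   → A = (-12, 11)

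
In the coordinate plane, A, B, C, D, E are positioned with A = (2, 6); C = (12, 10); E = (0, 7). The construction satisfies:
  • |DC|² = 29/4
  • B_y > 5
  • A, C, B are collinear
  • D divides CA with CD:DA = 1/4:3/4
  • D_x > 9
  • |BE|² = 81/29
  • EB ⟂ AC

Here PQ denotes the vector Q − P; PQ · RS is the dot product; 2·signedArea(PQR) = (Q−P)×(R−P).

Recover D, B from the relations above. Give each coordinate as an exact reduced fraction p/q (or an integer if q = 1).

1. D_x = 19/2  [D divides CA with CD:DA = 1/4:3/4]
2. D_y = 9  [D divides CA with CD:DA = 1/4:3/4]
   → D = (19/2, 9)
3. B_x = 18/29  [A, C, B are collinear ∩ EB ⟂ AC]
4. B_y = 158/29  [A, C, B are collinear ∩ EB ⟂ AC]
   → B = (18/29, 158/29)

B = (18/29, 158/29)
D = (19/2, 9)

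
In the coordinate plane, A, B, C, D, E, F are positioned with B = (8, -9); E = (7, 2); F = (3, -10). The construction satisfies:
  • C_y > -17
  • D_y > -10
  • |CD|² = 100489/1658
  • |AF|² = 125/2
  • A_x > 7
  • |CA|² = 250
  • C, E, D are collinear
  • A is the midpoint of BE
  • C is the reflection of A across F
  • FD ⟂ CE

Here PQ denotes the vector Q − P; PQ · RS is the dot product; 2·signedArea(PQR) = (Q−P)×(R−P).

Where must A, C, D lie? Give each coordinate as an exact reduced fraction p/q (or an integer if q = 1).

1. A_x = 15/2  [A is the midpoint of BE]
2. A_y = -7/2  [A is the midpoint of BE]
   → A = (15/2, -7/2)
3. C_x = -3/2  [C is the reflection of A across F]
4. C_y = -33/2  [C is the reflection of A across F]
   → C = (-3/2, -33/2)
5. D_x = 1451/829  [C, E, D are collinear ∩ FD ⟂ CE]
6. D_y = -7814/829  [C, E, D are collinear ∩ FD ⟂ CE]
   → D = (1451/829, -7814/829)

A = (15/2, -7/2)
C = (-3/2, -33/2)
D = (1451/829, -7814/829)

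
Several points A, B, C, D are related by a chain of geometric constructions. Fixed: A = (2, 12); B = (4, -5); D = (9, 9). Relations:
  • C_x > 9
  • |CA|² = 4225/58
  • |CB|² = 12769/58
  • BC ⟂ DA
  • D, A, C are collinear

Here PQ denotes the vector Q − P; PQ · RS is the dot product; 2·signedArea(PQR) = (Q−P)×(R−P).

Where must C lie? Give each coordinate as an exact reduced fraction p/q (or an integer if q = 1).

1. C_x = 571/58  [D, A, C are collinear ∩ BC ⟂ DA]
2. C_y = 501/58  [D, A, C are collinear ∩ BC ⟂ DA]
   → C = (571/58, 501/58)

C = (571/58, 501/58)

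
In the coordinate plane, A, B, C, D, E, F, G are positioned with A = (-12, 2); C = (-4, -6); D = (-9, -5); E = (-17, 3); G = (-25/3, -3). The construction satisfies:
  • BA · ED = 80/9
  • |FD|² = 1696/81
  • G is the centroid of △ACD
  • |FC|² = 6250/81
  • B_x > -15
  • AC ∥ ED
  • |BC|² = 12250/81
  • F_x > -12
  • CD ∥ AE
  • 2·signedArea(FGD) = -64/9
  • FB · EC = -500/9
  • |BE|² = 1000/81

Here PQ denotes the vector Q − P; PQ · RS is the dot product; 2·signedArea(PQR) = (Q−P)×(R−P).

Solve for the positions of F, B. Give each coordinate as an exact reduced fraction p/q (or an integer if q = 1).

B = (-127/9, 1)
F = (-101/9, -1)

1. F_x = -101/9  [line 2·x + -2/3·y + 196/9 = 0 ∩ |FC|² = 6250/81]
2. F_y = -1  [line 2·x + -2/3·y + 196/9 = 0 ∩ |FC|² = 6250/81]
   → F = (-101/9, -1)
3. B_x = -127/9  [BA · ED = 80/9 ∩ FB · EC = -500/9]
4. B_y = 1  [BA · ED = 80/9 ∩ FB · EC = -500/9]
   → B = (-127/9, 1)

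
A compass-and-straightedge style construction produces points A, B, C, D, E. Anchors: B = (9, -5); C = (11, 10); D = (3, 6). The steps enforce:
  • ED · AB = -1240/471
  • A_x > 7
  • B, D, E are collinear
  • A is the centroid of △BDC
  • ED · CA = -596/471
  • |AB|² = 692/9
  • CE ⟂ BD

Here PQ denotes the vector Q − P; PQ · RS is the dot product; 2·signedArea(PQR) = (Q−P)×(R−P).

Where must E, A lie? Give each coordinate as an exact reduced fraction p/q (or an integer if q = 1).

A = (23/3, 11/3)
E = (495/157, 898/157)

1. E_x = 495/157  [B, D, E are collinear ∩ CE ⟂ BD]
2. E_y = 898/157  [B, D, E are collinear ∩ CE ⟂ BD]
   → E = (495/157, 898/157)
3. A_x = 23/3  [A is the centroid of △BDC]
4. A_y = 11/3  [A is the centroid of △BDC]
   → A = (23/3, 11/3)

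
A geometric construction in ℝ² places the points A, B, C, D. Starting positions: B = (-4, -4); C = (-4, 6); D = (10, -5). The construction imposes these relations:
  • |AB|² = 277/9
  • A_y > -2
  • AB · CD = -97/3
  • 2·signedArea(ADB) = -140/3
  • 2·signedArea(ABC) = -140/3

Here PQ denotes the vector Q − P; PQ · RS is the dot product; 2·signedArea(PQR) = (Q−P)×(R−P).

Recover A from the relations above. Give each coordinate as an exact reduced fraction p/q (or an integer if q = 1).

A = (2/3, -1)

1. A_x = 2/3  [2·signedArea(ADB) = -140/3 ∩ AB · CD = -97/3]
2. A_y = -1  [2·signedArea(ADB) = -140/3 ∩ AB · CD = -97/3]
   → A = (2/3, -1)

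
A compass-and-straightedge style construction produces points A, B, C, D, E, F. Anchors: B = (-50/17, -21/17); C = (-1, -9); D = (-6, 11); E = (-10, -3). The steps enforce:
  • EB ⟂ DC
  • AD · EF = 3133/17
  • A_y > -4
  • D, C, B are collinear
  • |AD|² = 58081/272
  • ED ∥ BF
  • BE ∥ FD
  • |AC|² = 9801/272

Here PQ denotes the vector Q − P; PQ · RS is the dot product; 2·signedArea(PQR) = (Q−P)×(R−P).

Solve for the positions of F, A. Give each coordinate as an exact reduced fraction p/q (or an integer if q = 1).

A = (-167/68, -54/17)
F = (18/17, 217/17)

1. F_x = 18/17  [BE ∥ FD ∩ ED ∥ BF]
2. F_y = 217/17  [BE ∥ FD ∩ ED ∥ BF]
   → F = (18/17, 217/17)
3. A_x = -167/68  [line -188/17·x + -268/17·y + -1313/17 = 0 ∩ |AC|² = 9801/272]
4. A_y = -54/17  [line -188/17·x + -268/17·y + -1313/17 = 0 ∩ |AC|² = 9801/272]
   → A = (-167/68, -54/17)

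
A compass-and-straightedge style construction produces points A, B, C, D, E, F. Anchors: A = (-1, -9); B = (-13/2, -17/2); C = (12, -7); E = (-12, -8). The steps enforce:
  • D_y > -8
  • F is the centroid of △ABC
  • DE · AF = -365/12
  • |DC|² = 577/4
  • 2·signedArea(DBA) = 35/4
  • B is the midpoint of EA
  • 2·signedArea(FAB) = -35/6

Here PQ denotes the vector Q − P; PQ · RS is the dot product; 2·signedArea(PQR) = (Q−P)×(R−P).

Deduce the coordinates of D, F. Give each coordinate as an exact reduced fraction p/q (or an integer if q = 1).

D = (0, -15/2)
F = (3/2, -49/6)

1. D_x = 0  [line 1/2·x + 11/2·y + 165/4 = 0 ∩ |DC|² = 577/4]
2. D_y = -15/2  [line 1/2·x + 11/2·y + 165/4 = 0 ∩ |DC|² = 577/4]
   → D = (0, -15/2)
3. F_x = 3/2  [DE · AF = -365/12 ∩ F is the centroid of △ABC]
4. F_y = -49/6  [DE · AF = -365/12 ∩ F is the centroid of △ABC]
   → F = (3/2, -49/6)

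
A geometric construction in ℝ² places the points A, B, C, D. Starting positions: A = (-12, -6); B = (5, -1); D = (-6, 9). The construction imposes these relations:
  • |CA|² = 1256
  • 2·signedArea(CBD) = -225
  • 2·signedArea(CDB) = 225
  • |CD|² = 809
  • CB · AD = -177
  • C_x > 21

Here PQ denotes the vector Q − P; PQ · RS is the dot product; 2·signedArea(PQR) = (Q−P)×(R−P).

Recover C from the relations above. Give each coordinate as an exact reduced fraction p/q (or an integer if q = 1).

C = (22, 4)

1. C_x = 22  [2·signedArea(CBD) = -225 ∩ CB · AD = -177]
2. C_y = 4  [2·signedArea(CBD) = -225 ∩ CB · AD = -177]
   → C = (22, 4)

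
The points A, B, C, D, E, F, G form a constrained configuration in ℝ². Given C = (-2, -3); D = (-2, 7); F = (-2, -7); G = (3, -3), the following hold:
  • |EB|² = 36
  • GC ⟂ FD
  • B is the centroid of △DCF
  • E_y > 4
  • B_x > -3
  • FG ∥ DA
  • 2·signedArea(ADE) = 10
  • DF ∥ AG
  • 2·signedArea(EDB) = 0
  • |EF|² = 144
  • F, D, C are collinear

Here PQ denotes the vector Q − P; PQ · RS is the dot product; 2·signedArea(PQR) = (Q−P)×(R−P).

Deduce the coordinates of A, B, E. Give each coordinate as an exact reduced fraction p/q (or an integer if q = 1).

A = (3, 11)
B = (-2, -1)
E = (-2, 5)

1. A_x = 3  [DF ∥ AG ∩ FG ∥ DA]
2. A_y = 11  [DF ∥ AG ∩ FG ∥ DA]
   → A = (3, 11)
3. B_x = -2  [B is the centroid of △DCF]
4. B_y = -1  [B is the centroid of △DCF]
   → B = (-2, -1)
5. E_x = -2  [2·signedArea(EDB) = 0 ∩ 2·signedArea(ADE) = 10]
6. E_y = 5  [2·signedArea(EDB) = 0 ∩ 2·signedArea(ADE) = 10]
   → E = (-2, 5)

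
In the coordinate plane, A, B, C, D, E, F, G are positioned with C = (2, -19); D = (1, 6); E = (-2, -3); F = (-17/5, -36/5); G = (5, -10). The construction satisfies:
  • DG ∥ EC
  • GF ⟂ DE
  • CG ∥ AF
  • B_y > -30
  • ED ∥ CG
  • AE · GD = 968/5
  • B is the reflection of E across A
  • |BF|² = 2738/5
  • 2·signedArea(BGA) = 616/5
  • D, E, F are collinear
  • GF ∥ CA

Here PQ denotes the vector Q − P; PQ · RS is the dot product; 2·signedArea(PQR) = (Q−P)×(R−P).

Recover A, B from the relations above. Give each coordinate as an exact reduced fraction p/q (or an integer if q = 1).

1. A_x = -32/5  [CG ∥ AF ∩ GF ∥ CA]
2. A_y = -81/5  [CG ∥ AF ∩ GF ∥ CA]
   → A = (-32/5, -81/5)
3. B_x = -54/5  [B is the reflection of E across A]
4. B_y = -147/5  [B is the reflection of E across A]
   → B = (-54/5, -147/5)

A = (-32/5, -81/5)
B = (-54/5, -147/5)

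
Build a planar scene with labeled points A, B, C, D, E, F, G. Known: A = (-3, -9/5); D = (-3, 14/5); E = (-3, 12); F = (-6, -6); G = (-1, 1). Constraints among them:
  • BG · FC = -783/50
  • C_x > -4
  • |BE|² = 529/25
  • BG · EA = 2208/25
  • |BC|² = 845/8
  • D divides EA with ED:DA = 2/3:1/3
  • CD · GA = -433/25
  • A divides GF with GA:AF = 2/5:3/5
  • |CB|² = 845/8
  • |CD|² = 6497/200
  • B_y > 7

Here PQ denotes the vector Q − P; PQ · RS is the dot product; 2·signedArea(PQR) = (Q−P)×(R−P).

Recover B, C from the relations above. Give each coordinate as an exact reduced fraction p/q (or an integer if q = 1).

B = (-3, 37/5)
C = (-15/4, -57/20)

1. B_y = 37/5  [BG · EA = 2208/25]
2. B_x = -3  [|BE|² = 529/25]
   → B = (-3, 37/5)
3. C_x = -15/4  [CD · GA = -433/25 ∩ BG · FC = -783/50]
4. C_y = -57/20  [CD · GA = -433/25 ∩ BG · FC = -783/50]
   → C = (-15/4, -57/20)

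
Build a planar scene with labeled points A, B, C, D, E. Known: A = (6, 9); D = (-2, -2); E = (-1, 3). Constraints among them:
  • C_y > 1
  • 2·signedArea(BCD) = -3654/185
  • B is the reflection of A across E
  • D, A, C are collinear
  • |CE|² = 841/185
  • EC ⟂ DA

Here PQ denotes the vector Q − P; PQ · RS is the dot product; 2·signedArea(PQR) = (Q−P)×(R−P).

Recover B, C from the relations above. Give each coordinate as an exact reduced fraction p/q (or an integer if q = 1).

1. B_x = -8  [B is the reflection of A across E]
2. B_y = -3  [B is the reflection of A across E]
   → B = (-8, -3)
3. C_x = 134/185  [D, A, C are collinear ∩ EC ⟂ DA]
4. C_y = 323/185  [D, A, C are collinear ∩ EC ⟂ DA]
   → C = (134/185, 323/185)

B = (-8, -3)
C = (134/185, 323/185)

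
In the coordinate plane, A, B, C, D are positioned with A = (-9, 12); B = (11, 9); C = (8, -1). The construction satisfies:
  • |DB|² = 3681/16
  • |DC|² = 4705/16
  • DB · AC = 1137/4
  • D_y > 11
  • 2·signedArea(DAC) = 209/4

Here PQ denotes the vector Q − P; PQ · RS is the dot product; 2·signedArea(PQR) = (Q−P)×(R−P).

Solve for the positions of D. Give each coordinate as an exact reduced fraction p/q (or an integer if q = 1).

1. D_x = -4  [DB · AC = 1137/4 ∩ 2·signedArea(DAC) = 209/4]
2. D_y = 45/4  [DB · AC = 1137/4 ∩ 2·signedArea(DAC) = 209/4]
   → D = (-4, 45/4)

D = (-4, 45/4)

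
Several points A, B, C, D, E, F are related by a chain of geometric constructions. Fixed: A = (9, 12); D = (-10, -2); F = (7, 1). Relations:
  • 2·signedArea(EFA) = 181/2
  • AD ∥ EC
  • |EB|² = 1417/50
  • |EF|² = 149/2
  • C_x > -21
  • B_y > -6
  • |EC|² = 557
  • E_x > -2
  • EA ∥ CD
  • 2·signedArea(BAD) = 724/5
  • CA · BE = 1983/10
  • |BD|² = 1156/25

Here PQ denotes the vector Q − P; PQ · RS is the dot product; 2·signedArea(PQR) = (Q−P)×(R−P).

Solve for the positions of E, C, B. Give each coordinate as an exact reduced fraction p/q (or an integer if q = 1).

1. B_x = -4  [line 14·x + -19·y + -214/5 = 0 ∩ |BD|² = 1156/25]
2. B_y = -26/5  [line 14·x + -19·y + -214/5 = 0 ∩ |BD|² = 1156/25]
   → B = (-4, -26/5)
3. E_x = -3/2  [line -11·x + 2·y + -31/2 = 0 ∩ |EB|² = 1417/50]
4. E_y = -1/2  [line -11·x + 2·y + -31/2 = 0 ∩ |EB|² = 1417/50]
   → E = (-3/2, -1/2)
5. C_x = -41/2  [EA ∥ CD ∩ AD ∥ EC]
6. C_y = -29/2  [EA ∥ CD ∩ AD ∥ EC]
   → C = (-41/2, -29/2)

B = (-4, -26/5)
C = (-41/2, -29/2)
E = (-3/2, -1/2)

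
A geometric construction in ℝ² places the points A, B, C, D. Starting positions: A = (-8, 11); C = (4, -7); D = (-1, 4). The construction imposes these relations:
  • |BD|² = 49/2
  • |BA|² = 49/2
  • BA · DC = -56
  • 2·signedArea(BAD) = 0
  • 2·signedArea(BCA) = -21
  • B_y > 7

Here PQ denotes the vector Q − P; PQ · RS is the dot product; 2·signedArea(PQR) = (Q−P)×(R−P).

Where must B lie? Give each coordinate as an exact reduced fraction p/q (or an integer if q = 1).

1. B_x = -9/2  [2·signedArea(BAD) = 0 ∩ 2·signedArea(BCA) = -21]
2. B_y = 15/2  [2·signedArea(BAD) = 0 ∩ 2·signedArea(BCA) = -21]
   → B = (-9/2, 15/2)

B = (-9/2, 15/2)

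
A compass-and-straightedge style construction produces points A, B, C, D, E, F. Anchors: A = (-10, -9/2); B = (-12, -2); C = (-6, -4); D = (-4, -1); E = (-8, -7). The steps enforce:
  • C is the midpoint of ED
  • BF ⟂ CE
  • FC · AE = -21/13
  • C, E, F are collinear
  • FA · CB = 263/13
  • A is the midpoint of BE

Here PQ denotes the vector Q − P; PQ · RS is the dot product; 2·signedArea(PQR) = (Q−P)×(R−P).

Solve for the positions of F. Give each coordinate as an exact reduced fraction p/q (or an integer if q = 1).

1. F_x = -90/13  [C, E, F are collinear ∩ BF ⟂ CE]
2. F_y = -70/13  [C, E, F are collinear ∩ BF ⟂ CE]
   → F = (-90/13, -70/13)

F = (-90/13, -70/13)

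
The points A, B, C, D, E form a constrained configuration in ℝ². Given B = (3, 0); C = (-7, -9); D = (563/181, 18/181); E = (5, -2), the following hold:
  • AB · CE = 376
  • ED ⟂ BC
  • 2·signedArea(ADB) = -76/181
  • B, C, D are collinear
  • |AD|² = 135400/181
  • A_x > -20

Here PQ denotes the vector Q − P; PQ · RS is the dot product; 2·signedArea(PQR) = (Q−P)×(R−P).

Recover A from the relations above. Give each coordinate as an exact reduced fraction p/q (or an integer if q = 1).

1. A_x = -19  [2·signedArea(ADB) = -76/181 ∩ AB · CE = 376]
2. A_y = -16  [2·signedArea(ADB) = -76/181 ∩ AB · CE = 376]
   → A = (-19, -16)

A = (-19, -16)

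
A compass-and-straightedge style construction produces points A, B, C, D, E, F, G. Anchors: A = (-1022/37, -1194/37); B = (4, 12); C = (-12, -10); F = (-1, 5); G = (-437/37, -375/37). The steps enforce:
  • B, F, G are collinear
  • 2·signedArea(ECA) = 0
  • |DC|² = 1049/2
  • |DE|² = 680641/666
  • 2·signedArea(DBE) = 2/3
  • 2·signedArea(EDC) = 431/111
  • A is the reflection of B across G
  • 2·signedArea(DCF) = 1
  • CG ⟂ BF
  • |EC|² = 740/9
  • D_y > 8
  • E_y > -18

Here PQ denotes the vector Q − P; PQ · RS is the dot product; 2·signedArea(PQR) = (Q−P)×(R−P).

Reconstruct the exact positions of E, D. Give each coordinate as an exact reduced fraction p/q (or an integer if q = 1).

1. D_x = 3/2  [line -15·x + 11·y + -71 = 0 ∩ |DC|² = 1049/2]
2. D_y = 17/2  [line -15·x + 11·y + -71 = 0 ∩ |DC|² = 1049/2]
   → D = (3/2, 17/2)
3. E_x = -1910/111  [2·signedArea(ECA) = 0 ∩ 2·signedArea(DBE) = 2/3]
4. E_y = -1934/111  [2·signedArea(ECA) = 0 ∩ 2·signedArea(DBE) = 2/3]
   → E = (-1910/111, -1934/111)

D = (3/2, 17/2)
E = (-1910/111, -1934/111)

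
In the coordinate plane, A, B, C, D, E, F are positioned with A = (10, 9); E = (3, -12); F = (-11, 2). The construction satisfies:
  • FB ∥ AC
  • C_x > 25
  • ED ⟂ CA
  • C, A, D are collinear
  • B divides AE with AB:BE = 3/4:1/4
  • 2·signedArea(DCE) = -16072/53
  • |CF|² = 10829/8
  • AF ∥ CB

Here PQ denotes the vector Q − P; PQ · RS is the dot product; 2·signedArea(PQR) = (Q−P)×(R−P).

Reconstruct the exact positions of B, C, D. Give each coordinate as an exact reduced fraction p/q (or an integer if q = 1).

B = (19/4, -27/4)
C = (103/4, 1/4)
D = (719/53, 372/53)

1. B_x = 19/4  [B divides AE with AB:BE = 3/4:1/4]
2. B_y = -27/4  [B divides AE with AB:BE = 3/4:1/4]
   → B = (19/4, -27/4)
3. C_x = 103/4  [AF ∥ CB ∩ FB ∥ AC]
4. C_y = 1/4  [AF ∥ CB ∩ FB ∥ AC]
   → C = (103/4, 1/4)
5. D_x = 719/53  [C, A, D are collinear ∩ ED ⟂ CA]
6. D_y = 372/53  [C, A, D are collinear ∩ ED ⟂ CA]
   → D = (719/53, 372/53)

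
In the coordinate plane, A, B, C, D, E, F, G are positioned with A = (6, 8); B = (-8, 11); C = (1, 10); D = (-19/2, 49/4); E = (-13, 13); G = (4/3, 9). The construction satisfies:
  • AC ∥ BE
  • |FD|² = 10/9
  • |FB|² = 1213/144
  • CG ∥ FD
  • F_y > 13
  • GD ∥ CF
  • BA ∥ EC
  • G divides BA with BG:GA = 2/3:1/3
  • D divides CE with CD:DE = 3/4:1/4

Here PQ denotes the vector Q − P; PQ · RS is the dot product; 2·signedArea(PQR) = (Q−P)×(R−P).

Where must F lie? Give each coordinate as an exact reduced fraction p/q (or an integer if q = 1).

1. F_x = -59/6  [CG ∥ FD ∩ GD ∥ CF]
2. F_y = 53/4  [CG ∥ FD ∩ GD ∥ CF]
   → F = (-59/6, 53/4)

F = (-59/6, 53/4)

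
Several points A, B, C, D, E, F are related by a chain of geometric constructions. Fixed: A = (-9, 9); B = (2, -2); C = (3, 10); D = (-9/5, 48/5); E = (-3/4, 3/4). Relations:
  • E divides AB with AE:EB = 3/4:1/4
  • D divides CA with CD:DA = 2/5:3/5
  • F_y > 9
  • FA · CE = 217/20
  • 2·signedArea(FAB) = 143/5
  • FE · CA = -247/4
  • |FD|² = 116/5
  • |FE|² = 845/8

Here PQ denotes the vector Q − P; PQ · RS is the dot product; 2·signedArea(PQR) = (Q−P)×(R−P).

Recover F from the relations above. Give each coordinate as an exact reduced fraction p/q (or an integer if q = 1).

1. F_x = -33/5  [FA · CE = 217/20 ∩ FE · CA = -247/4]
2. F_y = 46/5  [FA · CE = 217/20 ∩ FE · CA = -247/4]
   → F = (-33/5, 46/5)

F = (-33/5, 46/5)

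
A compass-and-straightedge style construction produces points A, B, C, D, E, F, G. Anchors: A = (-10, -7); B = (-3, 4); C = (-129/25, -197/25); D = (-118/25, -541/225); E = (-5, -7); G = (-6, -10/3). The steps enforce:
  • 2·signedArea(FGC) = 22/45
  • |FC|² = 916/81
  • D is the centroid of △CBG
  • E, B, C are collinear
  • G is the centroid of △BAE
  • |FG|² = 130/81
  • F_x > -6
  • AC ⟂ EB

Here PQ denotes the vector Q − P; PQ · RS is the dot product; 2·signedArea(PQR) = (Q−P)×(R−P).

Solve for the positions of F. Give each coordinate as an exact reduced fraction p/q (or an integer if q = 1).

1. F_x = -17/3  [line 341/75·x + 21/25·y + 6658/225 = 0 ∩ |FG|² = 130/81]
2. F_y = -41/9  [line 341/75·x + 21/25·y + 6658/225 = 0 ∩ |FG|² = 130/81]
   → F = (-17/3, -41/9)

F = (-17/3, -41/9)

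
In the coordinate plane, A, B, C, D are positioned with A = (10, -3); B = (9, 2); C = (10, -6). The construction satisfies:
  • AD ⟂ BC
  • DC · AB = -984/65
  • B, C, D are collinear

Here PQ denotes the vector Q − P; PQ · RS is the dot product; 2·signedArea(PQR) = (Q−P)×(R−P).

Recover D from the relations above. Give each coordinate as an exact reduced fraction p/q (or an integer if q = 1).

1. D_x = 626/65  [B, C, D are collinear ∩ AD ⟂ BC]
2. D_y = -198/65  [B, C, D are collinear ∩ AD ⟂ BC]
   → D = (626/65, -198/65)

D = (626/65, -198/65)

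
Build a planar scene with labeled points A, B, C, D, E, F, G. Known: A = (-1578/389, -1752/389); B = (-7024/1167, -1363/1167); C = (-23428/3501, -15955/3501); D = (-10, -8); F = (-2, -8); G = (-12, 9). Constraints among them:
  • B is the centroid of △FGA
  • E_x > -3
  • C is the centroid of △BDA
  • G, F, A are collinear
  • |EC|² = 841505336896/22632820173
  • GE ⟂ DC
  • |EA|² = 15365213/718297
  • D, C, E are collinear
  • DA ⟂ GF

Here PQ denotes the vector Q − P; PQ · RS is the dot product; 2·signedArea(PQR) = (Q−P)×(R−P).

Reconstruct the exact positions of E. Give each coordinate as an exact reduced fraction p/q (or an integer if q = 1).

E = (-689297396/279417533, -44864203/279417533)

1. E_x = -689297396/279417533  [D, C, E are collinear ∩ GE ⟂ DC]
2. E_y = -44864203/279417533  [D, C, E are collinear ∩ GE ⟂ DC]
   → E = (-689297396/279417533, -44864203/279417533)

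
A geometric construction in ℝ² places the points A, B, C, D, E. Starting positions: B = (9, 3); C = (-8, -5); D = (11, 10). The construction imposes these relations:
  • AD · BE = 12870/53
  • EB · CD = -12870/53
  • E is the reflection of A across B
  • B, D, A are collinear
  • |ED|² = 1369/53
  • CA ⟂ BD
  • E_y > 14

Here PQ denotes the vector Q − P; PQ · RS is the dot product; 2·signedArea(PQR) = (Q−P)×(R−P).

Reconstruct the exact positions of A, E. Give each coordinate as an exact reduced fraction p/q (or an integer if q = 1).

1. A_x = 297/53  [B, D, A are collinear ∩ CA ⟂ BD]
2. A_y = -471/53  [B, D, A are collinear ∩ CA ⟂ BD]
   → A = (297/53, -471/53)
3. E_x = 657/53  [E is the reflection of A across B]
4. E_y = 789/53  [E is the reflection of A across B]
   → E = (657/53, 789/53)

A = (297/53, -471/53)
E = (657/53, 789/53)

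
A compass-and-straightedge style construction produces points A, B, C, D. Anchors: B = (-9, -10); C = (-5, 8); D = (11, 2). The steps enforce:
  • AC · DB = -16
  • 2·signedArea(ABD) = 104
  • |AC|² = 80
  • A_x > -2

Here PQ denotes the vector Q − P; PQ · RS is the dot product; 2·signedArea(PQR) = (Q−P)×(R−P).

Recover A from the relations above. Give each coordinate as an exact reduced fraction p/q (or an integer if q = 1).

A = (-1, 0)

1. A_x = -1  [2·signedArea(ABD) = 104 ∩ AC · DB = -16]
2. A_y = 0  [2·signedArea(ABD) = 104 ∩ AC · DB = -16]
   → A = (-1, 0)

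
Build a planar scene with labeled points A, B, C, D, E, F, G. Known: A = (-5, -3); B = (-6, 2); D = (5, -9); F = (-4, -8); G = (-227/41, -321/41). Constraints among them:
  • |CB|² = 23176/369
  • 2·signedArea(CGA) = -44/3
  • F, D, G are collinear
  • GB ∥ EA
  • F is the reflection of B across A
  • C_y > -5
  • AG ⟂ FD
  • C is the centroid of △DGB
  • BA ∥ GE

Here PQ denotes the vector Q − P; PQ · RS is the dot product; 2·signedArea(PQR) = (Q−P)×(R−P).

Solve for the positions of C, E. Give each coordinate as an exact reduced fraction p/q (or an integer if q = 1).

C = (-268/123, -608/123)
E = (-186/41, -526/41)

1. C_x = -268/123  [C is the centroid of △DGB]
2. C_y = -608/123  [C is the centroid of △DGB]
   → C = (-268/123, -608/123)
3. E_x = -186/41  [GB ∥ EA ∩ BA ∥ GE]
4. E_y = -526/41  [GB ∥ EA ∩ BA ∥ GE]
   → E = (-186/41, -526/41)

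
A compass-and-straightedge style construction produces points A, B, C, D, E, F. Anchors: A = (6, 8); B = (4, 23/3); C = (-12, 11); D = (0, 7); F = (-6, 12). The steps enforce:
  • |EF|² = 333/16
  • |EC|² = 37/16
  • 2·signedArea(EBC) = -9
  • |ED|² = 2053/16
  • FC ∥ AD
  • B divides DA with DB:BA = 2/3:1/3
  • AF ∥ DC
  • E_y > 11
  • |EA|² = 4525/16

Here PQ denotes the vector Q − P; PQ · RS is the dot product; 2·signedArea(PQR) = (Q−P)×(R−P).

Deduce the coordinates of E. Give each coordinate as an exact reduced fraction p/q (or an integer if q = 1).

1. E_x = -21/2  [line -10/3·x + -16·y + 145 = 0 ∩ |EA|² = 4525/16]
2. E_y = 45/4  [line -10/3·x + -16·y + 145 = 0 ∩ |EA|² = 4525/16]
   → E = (-21/2, 45/4)

E = (-21/2, 45/4)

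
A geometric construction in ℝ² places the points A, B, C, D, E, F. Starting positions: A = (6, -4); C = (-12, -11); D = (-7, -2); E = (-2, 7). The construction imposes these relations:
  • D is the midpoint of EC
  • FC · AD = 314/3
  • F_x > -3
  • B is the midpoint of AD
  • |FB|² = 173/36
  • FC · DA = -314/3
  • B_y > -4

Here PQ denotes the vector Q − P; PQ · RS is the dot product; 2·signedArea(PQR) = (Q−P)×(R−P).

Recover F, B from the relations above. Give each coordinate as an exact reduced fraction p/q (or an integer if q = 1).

B = (-1/2, -3)
F = (-8/3, -8/3)

1. B_x = -1/2  [B is the midpoint of AD]
2. B_y = -3  [B is the midpoint of AD]
   → B = (-1/2, -3)
3. F_x = -8/3  [line -13·x + 2·y + -88/3 = 0 ∩ |FB|² = 173/36]
4. F_y = -8/3  [line -13·x + 2·y + -88/3 = 0 ∩ |FB|² = 173/36]
   → F = (-8/3, -8/3)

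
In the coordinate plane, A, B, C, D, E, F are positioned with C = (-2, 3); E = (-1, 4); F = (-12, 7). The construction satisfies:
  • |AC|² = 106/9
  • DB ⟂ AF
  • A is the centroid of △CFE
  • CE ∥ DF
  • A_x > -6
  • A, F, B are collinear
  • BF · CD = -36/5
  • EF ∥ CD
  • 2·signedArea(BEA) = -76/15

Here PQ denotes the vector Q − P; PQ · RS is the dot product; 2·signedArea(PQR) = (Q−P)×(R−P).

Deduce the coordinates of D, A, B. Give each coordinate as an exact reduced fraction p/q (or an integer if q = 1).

1. D_x = -13  [CE ∥ DF ∩ EF ∥ CD]
2. D_y = 6  [CE ∥ DF ∩ EF ∥ CD]
   → D = (-13, 6)
3. A_x = -5  [A is the centroid of △CFE]
4. A_y = 14/3  [A is the centroid of △CFE]
   → A = (-5, 14/3)
5. B_x = -63/5  [A, F, B are collinear ∩ DB ⟂ AF]
6. B_y = 36/5  [A, F, B are collinear ∩ DB ⟂ AF]
   → B = (-63/5, 36/5)

A = (-5, 14/3)
B = (-63/5, 36/5)
D = (-13, 6)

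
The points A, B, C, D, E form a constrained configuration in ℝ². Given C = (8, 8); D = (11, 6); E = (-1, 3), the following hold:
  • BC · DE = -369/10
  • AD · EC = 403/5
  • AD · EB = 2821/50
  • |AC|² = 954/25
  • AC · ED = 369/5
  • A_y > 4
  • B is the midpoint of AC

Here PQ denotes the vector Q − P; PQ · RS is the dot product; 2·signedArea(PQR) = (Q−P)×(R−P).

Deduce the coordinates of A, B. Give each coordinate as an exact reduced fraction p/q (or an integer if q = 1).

1. A_x = 13/5  [AD · EC = 403/5 ∩ AC · ED = 369/5]
2. A_y = 5  [AD · EC = 403/5 ∩ AC · ED = 369/5]
   → A = (13/5, 5)
3. B_x = 53/10  [AD · EB = 2821/50 ∩ B is the midpoint of AC]
4. B_y = 13/2  [AD · EB = 2821/50 ∩ B is the midpoint of AC]
   → B = (53/10, 13/2)

A = (13/5, 5)
B = (53/10, 13/2)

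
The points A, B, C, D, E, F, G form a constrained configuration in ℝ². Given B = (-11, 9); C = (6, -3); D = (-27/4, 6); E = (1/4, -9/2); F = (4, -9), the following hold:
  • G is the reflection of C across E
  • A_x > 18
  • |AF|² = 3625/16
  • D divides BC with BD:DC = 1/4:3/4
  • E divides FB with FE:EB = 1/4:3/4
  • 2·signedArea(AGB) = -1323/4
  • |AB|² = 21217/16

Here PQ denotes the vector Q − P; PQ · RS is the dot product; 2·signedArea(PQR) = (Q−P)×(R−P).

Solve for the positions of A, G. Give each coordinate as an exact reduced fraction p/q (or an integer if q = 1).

1. G_x = -11/2  [G is the reflection of C across E]
2. G_y = -6  [G is the reflection of C across E]
   → G = (-11/2, -6)
3. A_x = 75/4  [line -15·x + -11/2·y + 861/4 = 0 ∩ |AB|² = 21217/16]
4. A_y = -12  [line -15·x + -11/2·y + 861/4 = 0 ∩ |AB|² = 21217/16]
   → A = (75/4, -12)

A = (75/4, -12)
G = (-11/2, -6)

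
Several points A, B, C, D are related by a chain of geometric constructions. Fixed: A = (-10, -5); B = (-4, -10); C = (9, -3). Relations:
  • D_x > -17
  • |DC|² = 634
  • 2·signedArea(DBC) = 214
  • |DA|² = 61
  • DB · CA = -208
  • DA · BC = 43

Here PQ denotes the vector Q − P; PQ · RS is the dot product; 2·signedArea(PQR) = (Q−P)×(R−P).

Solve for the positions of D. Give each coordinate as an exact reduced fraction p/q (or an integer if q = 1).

D = (-16, 0)

1. D_x = -16  [DB · CA = -208 ∩ 2·signedArea(DBC) = 214]
2. D_y = 0  [DB · CA = -208 ∩ 2·signedArea(DBC) = 214]
   → D = (-16, 0)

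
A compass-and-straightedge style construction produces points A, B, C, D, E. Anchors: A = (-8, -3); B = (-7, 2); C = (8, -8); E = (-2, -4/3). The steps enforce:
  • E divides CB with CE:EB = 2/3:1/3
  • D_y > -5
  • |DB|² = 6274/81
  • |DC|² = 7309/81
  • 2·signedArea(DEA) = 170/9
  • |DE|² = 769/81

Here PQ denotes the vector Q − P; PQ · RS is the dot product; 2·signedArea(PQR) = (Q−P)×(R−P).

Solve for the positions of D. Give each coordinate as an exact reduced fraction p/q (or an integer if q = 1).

D = (-2/3, -37/9)

1. D_x = -2/3  [line 5/3·x + -6·y + -212/9 = 0 ∩ |DB|² = 6274/81]
2. D_y = -37/9  [line 5/3·x + -6·y + -212/9 = 0 ∩ |DB|² = 6274/81]
   → D = (-2/3, -37/9)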